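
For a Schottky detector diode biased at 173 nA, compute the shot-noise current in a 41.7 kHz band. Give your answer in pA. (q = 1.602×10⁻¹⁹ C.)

48.1 pA

I_n = √(2qI·B)
2qI·B = 2 × 1.602×10⁻¹⁹ × 1.73×10⁻⁷ × 4.17×10⁴ = 2.31×10⁻²¹ A²
I_n = √(2.31×10⁻²¹) = 4.81×10⁻¹¹ A = 48.1 pA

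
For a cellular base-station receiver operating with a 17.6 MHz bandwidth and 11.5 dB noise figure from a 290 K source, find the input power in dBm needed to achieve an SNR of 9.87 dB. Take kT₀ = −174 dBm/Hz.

−80.2 dBm

Sensitivity = −174 + 10 log₁₀(B) + NF + SNR_min
= −174 + 72.46 + 11.5 + 9.87
= −80.17 dBm → −80.2 dBm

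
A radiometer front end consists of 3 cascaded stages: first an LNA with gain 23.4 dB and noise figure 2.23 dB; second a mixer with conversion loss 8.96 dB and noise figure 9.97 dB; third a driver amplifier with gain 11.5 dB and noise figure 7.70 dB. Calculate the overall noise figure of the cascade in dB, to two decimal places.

Convert to linear (a loss of L dB is a gain of −L dB): F_i = 10^(NF_i/10), G_i = 10^(G_i,dB/10)
  Stage 1: F_1 = 10^(2.23/10) = 1.671, G_1 = 10^(23.4/10) = 218.8
  Stage 2: F_2 = 10^(9.97/10) = 9.931, G_2 = 10^(−8.96/10) = 0.1271
  Stage 3: F_3 = 10^(7.70/10) = 5.888, G_3 = 10^(11.5/10) = 14.13
Friis cascade:
  F = 1.671 + (9.931 − 1)/218.8 + (5.888 − 1)/27.80 = 1.888
NF = 10 log₁₀(1.888) = 2.76 dB

2.76 dB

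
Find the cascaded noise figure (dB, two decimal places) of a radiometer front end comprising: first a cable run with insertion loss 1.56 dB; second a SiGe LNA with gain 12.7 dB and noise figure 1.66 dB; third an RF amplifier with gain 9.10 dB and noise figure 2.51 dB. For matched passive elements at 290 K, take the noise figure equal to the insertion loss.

3.34 dB

Convert to linear (a loss of L dB is a gain of −L dB): F_i = 10^(NF_i/10), G_i = 10^(G_i,dB/10)
  Stage 1: F_1 = 10^(1.56/10) = 1.432, G_1 = 10^(−1.56/10) = 0.6982
  Stage 2: F_2 = 10^(1.66/10) = 1.466, G_2 = 10^(12.7/10) = 18.62
  Stage 3: F_3 = 10^(2.51/10) = 1.782, G_3 = 10^(9.10/10) = 8.128
Friis cascade:
  F = 1.432 + (1.466 − 1)/0.6982 + (1.782 − 1)/13.00 = 2.159
NF = 10 log₁₀(2.159) = 3.34 dB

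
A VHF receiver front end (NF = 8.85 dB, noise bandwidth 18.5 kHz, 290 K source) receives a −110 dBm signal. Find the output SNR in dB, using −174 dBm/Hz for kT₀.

12.5 dB

Noise floor: N = −174 + 10 log₁₀(B) + NF
10 log₁₀(1.85×10⁴) = 42.67 dB
N = −174 + 42.67 + 8.85 = −122.48 dBm
SNR = P_sig − N = −110 − (−122.48) = 12.48 dB → 12.5 dB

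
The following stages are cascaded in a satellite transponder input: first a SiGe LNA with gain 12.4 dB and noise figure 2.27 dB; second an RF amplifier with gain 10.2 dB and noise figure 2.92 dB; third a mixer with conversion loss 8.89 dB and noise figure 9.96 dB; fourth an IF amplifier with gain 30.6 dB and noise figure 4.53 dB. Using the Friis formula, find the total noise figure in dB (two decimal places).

Convert to linear (a loss of L dB is a gain of −L dB): F_i = 10^(NF_i/10), G_i = 10^(G_i,dB/10)
  Stage 1: F_1 = 10^(2.27/10) = 1.687, G_1 = 10^(12.4/10) = 17.38
  Stage 2: F_2 = 10^(2.92/10) = 1.959, G_2 = 10^(10.2/10) = 10.47
  Stage 3: F_3 = 10^(9.96/10) = 9.908, G_3 = 10^(−8.89/10) = 0.1291
  Stage 4: F_4 = 10^(4.53/10) = 2.838, G_4 = 10^(30.6/10) = 1148
Friis cascade:
  F = 1.687 + (1.959 − 1)/17.38 + (9.908 − 1)/182.0 + (2.838 − 1)/23.50 = 1.869
NF = 10 log₁₀(1.869) = 2.72 dB

2.72 dB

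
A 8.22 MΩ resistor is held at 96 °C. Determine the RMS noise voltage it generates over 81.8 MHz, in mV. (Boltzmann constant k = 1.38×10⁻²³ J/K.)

T = 96 °C + 273.15 = 369.15 K
V_n = √(4kTRB)
4kTRB = 4 × 1.38×10⁻²³ × 369.15 × 8.22×10⁶ × 8.18×10⁷ = 1.37×10⁻⁵ V²
V_n = √(1.37×10⁻⁵) = 3.70×10⁻³ V = 3.70 mV

3.70 mV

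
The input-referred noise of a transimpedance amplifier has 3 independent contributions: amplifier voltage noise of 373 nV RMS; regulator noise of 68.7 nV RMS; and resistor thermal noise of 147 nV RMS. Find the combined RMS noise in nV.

Uncorrelated sources add in power (mean-square): V_tot = √(ΣV_i²)
V_tot = √[(3.73×10⁻⁷)² + (6.87×10⁻⁸)² + (1.47×10⁻⁷)²] = 4.07×10⁻⁷ V = 407 nV

407 nV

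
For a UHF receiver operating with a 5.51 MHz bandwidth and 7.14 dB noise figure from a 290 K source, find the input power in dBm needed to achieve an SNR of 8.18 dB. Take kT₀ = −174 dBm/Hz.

−91.3 dBm

Sensitivity = −174 + 10 log₁₀(B) + NF + SNR_min
= −174 + 67.41 + 7.14 + 8.18
= −91.27 dBm → −91.3 dBm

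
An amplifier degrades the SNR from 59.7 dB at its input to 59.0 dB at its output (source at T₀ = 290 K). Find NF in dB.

0.7 dB

NF (dB) = SNR_in(dB) − SNR_out(dB) when the source is at T₀
NF = 59.7 − 59.0 = 0.7 dB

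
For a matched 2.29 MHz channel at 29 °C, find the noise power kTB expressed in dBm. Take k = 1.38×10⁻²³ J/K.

T = 29 °C + 273.15 = 302.15 K
P_n = kTB = 1.38×10⁻²³ × 302.15 × 2.29×10⁶ = 9.55×10⁻¹⁵ W
In dBm: 10 log₁₀(9.55×10⁻¹⁵ / 10⁻³) = −110.2 dBm

−110.2 dBm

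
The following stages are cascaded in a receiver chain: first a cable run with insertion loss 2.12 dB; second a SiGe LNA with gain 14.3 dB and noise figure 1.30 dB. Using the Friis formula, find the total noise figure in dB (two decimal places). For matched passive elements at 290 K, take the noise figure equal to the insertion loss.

Convert to linear (a loss of L dB is a gain of −L dB): F_i = 10^(NF_i/10), G_i = 10^(G_i,dB/10)
  Stage 1: F_1 = 10^(2.12/10) = 1.629, G_1 = 10^(−2.12/10) = 0.6138
  Stage 2: F_2 = 10^(1.30/10) = 1.349, G_2 = 10^(14.3/10) = 26.92
Friis cascade:
  F = 1.629 + (1.349 − 1)/0.6138 = 2.198
NF = 10 log₁₀(2.198) = 3.42 dB

3.42 dB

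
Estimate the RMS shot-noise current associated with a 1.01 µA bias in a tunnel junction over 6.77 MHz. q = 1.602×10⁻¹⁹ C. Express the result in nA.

I_n = √(2qI·B)
2qI·B = 2 × 1.602×10⁻¹⁹ × 1.01×10⁻⁶ × 6.77×10⁶ = 2.19×10⁻¹⁸ A²
I_n = √(2.19×10⁻¹⁸) = 1.48×10⁻⁹ A = 1.48 nA

1.48 nA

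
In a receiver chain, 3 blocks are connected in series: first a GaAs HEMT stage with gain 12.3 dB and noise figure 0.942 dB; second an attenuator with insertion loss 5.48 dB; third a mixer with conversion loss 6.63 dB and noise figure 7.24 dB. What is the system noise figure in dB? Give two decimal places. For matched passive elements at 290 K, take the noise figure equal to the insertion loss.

3.59 dB

Convert to linear (a loss of L dB is a gain of −L dB): F_i = 10^(NF_i/10), G_i = 10^(G_i,dB/10)
  Stage 1: F_1 = 10^(0.942/10) = 1.242, G_1 = 10^(12.3/10) = 16.98
  Stage 2: F_2 = 10^(5.48/10) = 3.532, G_2 = 10^(−5.48/10) = 0.2831
  Stage 3: F_3 = 10^(7.24/10) = 5.297, G_3 = 10^(−6.63/10) = 0.2173
Friis cascade:
  F = 1.242 + (3.532 − 1)/16.98 + (5.297 − 1)/4.808 = 2.285
NF = 10 log₁₀(2.285) = 3.59 dB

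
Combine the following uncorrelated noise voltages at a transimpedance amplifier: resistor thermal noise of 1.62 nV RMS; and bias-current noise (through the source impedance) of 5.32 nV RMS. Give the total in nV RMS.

Uncorrelated sources add in power (mean-square): V_tot = √(ΣV_i²)
V_tot = √[(1.62×10⁻⁹)² + (5.32×10⁻⁹)²] = 5.56×10⁻⁹ V = 5.56 nV

5.56 nV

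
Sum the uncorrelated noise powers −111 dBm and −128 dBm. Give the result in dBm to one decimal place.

Convert to linear, add, convert back:
P₁ = 7.94×10⁻¹⁵ W, P₂ = 1.58×10⁻¹⁶ W
P_tot = 8.10×10⁻¹⁵ W → 10 log₁₀(P_tot / 10⁻³) = −110.9 dBm

−110.9 dBm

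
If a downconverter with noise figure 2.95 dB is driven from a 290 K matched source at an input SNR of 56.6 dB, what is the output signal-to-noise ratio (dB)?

By definition F = SNR_in/SNR_out, so in dB: SNR_out = SNR_in − NF
SNR_out = 56.6 − 2.95 = 53.65 dB

53.65 dB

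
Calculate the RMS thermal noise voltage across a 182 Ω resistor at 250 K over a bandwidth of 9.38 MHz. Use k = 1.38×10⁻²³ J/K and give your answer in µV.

4.85 µV

V_n = √(4kTRB)
4kTRB = 4 × 1.38×10⁻²³ × 250 × 1.82×10² × 9.38×10⁶ = 2.36×10⁻¹¹ V²
V_n = √(2.36×10⁻¹¹) = 4.85×10⁻⁶ V = 4.85 µV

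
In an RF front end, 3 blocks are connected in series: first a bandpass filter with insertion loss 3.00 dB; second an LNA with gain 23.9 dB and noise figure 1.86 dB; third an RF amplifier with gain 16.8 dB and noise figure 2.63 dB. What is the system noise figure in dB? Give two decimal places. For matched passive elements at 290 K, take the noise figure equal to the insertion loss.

4.87 dB

Convert to linear (a loss of L dB is a gain of −L dB): F_i = 10^(NF_i/10), G_i = 10^(G_i,dB/10)
  Stage 1: F_1 = 10^(3.00/10) = 1.995, G_1 = 10^(−3.00/10) = 0.5012
  Stage 2: F_2 = 10^(1.86/10) = 1.535, G_2 = 10^(23.9/10) = 245.5
  Stage 3: F_3 = 10^(2.63/10) = 1.832, G_3 = 10^(16.8/10) = 47.86
Friis cascade:
  F = 1.995 + (1.535 − 1)/0.5012 + (1.832 − 1)/123.0 = 3.069
NF = 10 log₁₀(3.069) = 4.87 dB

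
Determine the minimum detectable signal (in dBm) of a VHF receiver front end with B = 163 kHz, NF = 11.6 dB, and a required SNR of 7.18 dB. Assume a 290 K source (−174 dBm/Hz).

−103.1 dBm

Sensitivity = −174 + 10 log₁₀(B) + NF + SNR_min
= −174 + 52.12 + 11.6 + 7.18
= −103.10 dBm → −103.1 dBm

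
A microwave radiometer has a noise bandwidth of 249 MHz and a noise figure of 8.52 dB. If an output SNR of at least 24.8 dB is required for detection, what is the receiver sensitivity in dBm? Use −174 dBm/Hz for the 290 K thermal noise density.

−56.7 dBm

Sensitivity = −174 + 10 log₁₀(B) + NF + SNR_min
= −174 + 83.96 + 8.52 + 24.8
= −56.72 dBm → −56.7 dBm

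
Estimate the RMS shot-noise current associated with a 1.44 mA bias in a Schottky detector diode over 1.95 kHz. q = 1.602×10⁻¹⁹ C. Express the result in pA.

I_n = √(2qI·B)
2qI·B = 2 × 1.602×10⁻¹⁹ × 1.44×10⁻³ × 1.95×10³ = 9.00×10⁻¹⁹ A²
I_n = √(9.00×10⁻¹⁹) = 9.49×10⁻¹⁰ A = 949 pA

949 pA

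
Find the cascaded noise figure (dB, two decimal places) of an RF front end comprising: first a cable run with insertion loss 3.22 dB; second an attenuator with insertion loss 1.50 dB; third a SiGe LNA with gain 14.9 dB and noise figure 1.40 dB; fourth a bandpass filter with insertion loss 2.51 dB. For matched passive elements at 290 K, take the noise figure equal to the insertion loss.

Convert to linear (a loss of L dB is a gain of −L dB): F_i = 10^(NF_i/10), G_i = 10^(G_i,dB/10)
  Stage 1: F_1 = 10^(3.22/10) = 2.099, G_1 = 10^(−3.22/10) = 0.4764
  Stage 2: F_2 = 10^(1.50/10) = 1.413, G_2 = 10^(−1.50/10) = 0.7079
  Stage 3: F_3 = 10^(1.40/10) = 1.380, G_3 = 10^(14.9/10) = 30.90
  Stage 4: F_4 = 10^(2.51/10) = 1.782, G_4 = 10^(−2.51/10) = 0.5610
Friis cascade:
  F = 2.099 + (1.413 − 1)/0.4764 + (1.380 − 1)/0.3373 + (1.782 − 1)/10.42 = 4.168
NF = 10 log₁₀(4.168) = 6.20 dB

6.20 dB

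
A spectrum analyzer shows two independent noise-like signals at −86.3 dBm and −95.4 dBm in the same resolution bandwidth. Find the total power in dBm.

−85.8 dBm

Convert to linear, add, convert back:
P₁ = 2.34×10⁻¹² W, P₂ = 2.88×10⁻¹³ W
P_tot = 2.63×10⁻¹² W → 10 log₁₀(P_tot / 10⁻³) = −85.8 dBm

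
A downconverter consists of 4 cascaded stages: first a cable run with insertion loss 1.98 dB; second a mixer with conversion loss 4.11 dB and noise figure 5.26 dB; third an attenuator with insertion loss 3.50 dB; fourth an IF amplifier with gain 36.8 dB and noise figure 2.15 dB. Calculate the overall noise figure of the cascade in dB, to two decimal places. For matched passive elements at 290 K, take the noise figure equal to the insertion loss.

12.08 dB

Convert to linear (a loss of L dB is a gain of −L dB): F_i = 10^(NF_i/10), G_i = 10^(G_i,dB/10)
  Stage 1: F_1 = 10^(1.98/10) = 1.578, G_1 = 10^(−1.98/10) = 0.6339
  Stage 2: F_2 = 10^(5.26/10) = 3.357, G_2 = 10^(−4.11/10) = 0.3882
  Stage 3: F_3 = 10^(3.50/10) = 2.239, G_3 = 10^(−3.50/10) = 0.4467
  Stage 4: F_4 = 10^(2.15/10) = 1.641, G_4 = 10^(36.8/10) = 4786
Friis cascade:
  F = 1.578 + (3.357 − 1)/0.6339 + (2.239 − 1)/0.2460 + (1.641 − 1)/0.1099 = 16.16
NF = 10 log₁₀(16.16) = 12.08 dB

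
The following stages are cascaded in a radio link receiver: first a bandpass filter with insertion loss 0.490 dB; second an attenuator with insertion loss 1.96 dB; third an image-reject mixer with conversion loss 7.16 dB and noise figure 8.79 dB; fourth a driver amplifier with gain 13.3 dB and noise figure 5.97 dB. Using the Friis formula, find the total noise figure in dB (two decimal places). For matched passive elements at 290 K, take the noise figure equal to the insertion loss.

Convert to linear (a loss of L dB is a gain of −L dB): F_i = 10^(NF_i/10), G_i = 10^(G_i,dB/10)
  Stage 1: F_1 = 10^(0.490/10) = 1.119, G_1 = 10^(−0.490/10) = 0.8933
  Stage 2: F_2 = 10^(1.96/10) = 1.570, G_2 = 10^(−1.96/10) = 0.6368
  Stage 3: F_3 = 10^(8.79/10) = 7.568, G_3 = 10^(−7.16/10) = 0.1923
  Stage 4: F_4 = 10^(5.97/10) = 3.954, G_4 = 10^(13.3/10) = 21.38
Friis cascade:
  F = 1.119 + (1.570 − 1)/0.8933 + (7.568 − 1)/0.5689 + (3.954 − 1)/0.1094 = 40.30
NF = 10 log₁₀(40.30) = 16.05 dB

16.05 dB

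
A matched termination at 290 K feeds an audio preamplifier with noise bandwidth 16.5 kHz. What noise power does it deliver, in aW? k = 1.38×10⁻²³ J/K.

66.0 aW

P_n = kTB = 1.38×10⁻²³ × 290 × 1.65×10⁴ = 6.60×10⁻¹⁷ W = 66.0 aW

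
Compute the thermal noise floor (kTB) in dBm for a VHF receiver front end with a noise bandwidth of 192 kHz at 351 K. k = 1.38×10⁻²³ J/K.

P_n = kTB = 1.38×10⁻²³ × 351 × 1.92×10⁵ = 9.30×10⁻¹⁶ W
In dBm: 10 log₁₀(9.30×10⁻¹⁶ / 10⁻³) = −120.3 dBm

−120.3 dBm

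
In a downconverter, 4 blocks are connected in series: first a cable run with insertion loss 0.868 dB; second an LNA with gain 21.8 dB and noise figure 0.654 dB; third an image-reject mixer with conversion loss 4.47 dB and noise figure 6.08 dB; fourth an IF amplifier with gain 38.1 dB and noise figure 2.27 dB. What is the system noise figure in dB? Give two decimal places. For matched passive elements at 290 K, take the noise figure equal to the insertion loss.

Convert to linear (a loss of L dB is a gain of −L dB): F_i = 10^(NF_i/10), G_i = 10^(G_i,dB/10)
  Stage 1: F_1 = 10^(0.868/10) = 1.221, G_1 = 10^(−0.868/10) = 0.8188
  Stage 2: F_2 = 10^(0.654/10) = 1.163, G_2 = 10^(21.8/10) = 151.4
  Stage 3: F_3 = 10^(6.08/10) = 4.055, G_3 = 10^(−4.47/10) = 0.3573
  Stage 4: F_4 = 10^(2.27/10) = 1.687, G_4 = 10^(38.1/10) = 6457
Friis cascade:
  F = 1.221 + (1.163 − 1)/0.8188 + (4.055 − 1)/123.9 + (1.687 − 1)/44.28 = 1.460
NF = 10 log₁₀(1.460) = 1.64 dB

1.64 dB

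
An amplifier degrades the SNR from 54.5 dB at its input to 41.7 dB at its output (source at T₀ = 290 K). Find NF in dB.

NF (dB) = SNR_in(dB) − SNR_out(dB) when the source is at T₀
NF = 54.5 − 41.7 = 12.8 dB

12.8 dB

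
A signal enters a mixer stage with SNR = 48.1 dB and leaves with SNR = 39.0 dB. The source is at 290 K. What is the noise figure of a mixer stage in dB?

NF (dB) = SNR_in(dB) − SNR_out(dB) when the source is at T₀
NF = 48.1 − 39.0 = 9.1 dB

9.1 dB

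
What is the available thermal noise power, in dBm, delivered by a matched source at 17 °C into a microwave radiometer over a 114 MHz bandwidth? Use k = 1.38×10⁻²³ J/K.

−93.4 dBm

T = 17 °C + 273.15 = 290.15 K
P_n = kTB = 1.38×10⁻²³ × 290.15 × 1.14×10⁸ = 4.56×10⁻¹³ W
In dBm: 10 log₁₀(4.56×10⁻¹³ / 10⁻³) = −93.4 dBm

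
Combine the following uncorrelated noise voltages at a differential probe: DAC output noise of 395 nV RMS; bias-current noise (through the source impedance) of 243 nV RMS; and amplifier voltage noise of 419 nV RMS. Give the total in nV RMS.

625 nV

Uncorrelated sources add in power (mean-square): V_tot = √(ΣV_i²)
V_tot = √[(3.95×10⁻⁷)² + (2.43×10⁻⁷)² + (4.19×10⁻⁷)²] = 6.25×10⁻⁷ V = 625 nV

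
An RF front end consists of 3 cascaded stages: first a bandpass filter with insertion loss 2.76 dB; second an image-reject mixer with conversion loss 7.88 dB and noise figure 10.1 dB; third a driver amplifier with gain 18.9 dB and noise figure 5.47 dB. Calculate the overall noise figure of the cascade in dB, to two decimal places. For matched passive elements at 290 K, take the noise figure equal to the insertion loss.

16.86 dB

Convert to linear (a loss of L dB is a gain of −L dB): F_i = 10^(NF_i/10), G_i = 10^(G_i,dB/10)
  Stage 1: F_1 = 10^(2.76/10) = 1.888, G_1 = 10^(−2.76/10) = 0.5297
  Stage 2: F_2 = 10^(10.1/10) = 10.23, G_2 = 10^(−7.88/10) = 0.1629
  Stage 3: F_3 = 10^(5.47/10) = 3.524, G_3 = 10^(18.9/10) = 77.62
Friis cascade:
  F = 1.888 + (10.23 − 1)/0.5297 + (3.524 − 1)/0.08630 = 48.56
NF = 10 log₁₀(48.56) = 16.86 dB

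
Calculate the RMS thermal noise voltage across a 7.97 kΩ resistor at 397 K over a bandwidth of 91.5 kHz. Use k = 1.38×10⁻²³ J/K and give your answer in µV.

4.00 µV

V_n = √(4kTRB)
4kTRB = 4 × 1.38×10⁻²³ × 397 × 7.97×10³ × 9.15×10⁴ = 1.60×10⁻¹¹ V²
V_n = √(1.60×10⁻¹¹) = 4.00×10⁻⁶ V = 4.00 µV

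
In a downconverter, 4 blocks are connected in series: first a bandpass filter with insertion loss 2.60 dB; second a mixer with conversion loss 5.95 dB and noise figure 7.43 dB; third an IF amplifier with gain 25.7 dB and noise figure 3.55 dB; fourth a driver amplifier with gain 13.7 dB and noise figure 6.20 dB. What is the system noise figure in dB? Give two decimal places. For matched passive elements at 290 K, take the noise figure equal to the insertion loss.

12.83 dB

Convert to linear (a loss of L dB is a gain of −L dB): F_i = 10^(NF_i/10), G_i = 10^(G_i,dB/10)
  Stage 1: F_1 = 10^(2.60/10) = 1.820, G_1 = 10^(−2.60/10) = 0.5495
  Stage 2: F_2 = 10^(7.43/10) = 5.534, G_2 = 10^(−5.95/10) = 0.2541
  Stage 3: F_3 = 10^(3.55/10) = 2.265, G_3 = 10^(25.7/10) = 371.5
  Stage 4: F_4 = 10^(6.20/10) = 4.169, G_4 = 10^(13.7/10) = 23.44
Friis cascade:
  F = 1.820 + (5.534 − 1)/0.5495 + (2.265 − 1)/0.1396 + (4.169 − 1)/51.88 = 19.19
NF = 10 log₁₀(19.19) = 12.83 dB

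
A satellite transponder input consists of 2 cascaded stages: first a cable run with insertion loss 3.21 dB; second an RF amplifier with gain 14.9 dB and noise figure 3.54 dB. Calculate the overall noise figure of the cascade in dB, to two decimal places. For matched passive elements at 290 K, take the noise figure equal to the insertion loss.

Convert to linear (a loss of L dB is a gain of −L dB): F_i = 10^(NF_i/10), G_i = 10^(G_i,dB/10)
  Stage 1: F_1 = 10^(3.21/10) = 2.094, G_1 = 10^(−3.21/10) = 0.4775
  Stage 2: F_2 = 10^(3.54/10) = 2.259, G_2 = 10^(14.9/10) = 30.90
Friis cascade:
  F = 2.094 + (2.259 − 1)/0.4775 = 4.732
NF = 10 log₁₀(4.732) = 6.75 dB

6.75 dB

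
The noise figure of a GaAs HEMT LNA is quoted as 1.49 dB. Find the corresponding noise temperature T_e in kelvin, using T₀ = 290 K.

119 K

F = 10^(1.49/10) = 1.40929
T_e = (F − 1)·T₀ = (1.40929 − 1) × 290 = 119 K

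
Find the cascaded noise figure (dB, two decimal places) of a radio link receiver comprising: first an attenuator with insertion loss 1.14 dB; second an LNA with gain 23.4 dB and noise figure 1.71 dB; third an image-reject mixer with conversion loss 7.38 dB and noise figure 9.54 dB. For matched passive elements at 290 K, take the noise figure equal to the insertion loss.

2.96 dB

Convert to linear (a loss of L dB is a gain of −L dB): F_i = 10^(NF_i/10), G_i = 10^(G_i,dB/10)
  Stage 1: F_1 = 10^(1.14/10) = 1.300, G_1 = 10^(−1.14/10) = 0.7691
  Stage 2: F_2 = 10^(1.71/10) = 1.483, G_2 = 10^(23.4/10) = 218.8
  Stage 3: F_3 = 10^(9.54/10) = 8.995, G_3 = 10^(−7.38/10) = 0.1828
Friis cascade:
  F = 1.300 + (1.483 − 1)/0.7691 + (8.995 − 1)/168.3 = 1.975
NF = 10 log₁₀(1.975) = 2.96 dB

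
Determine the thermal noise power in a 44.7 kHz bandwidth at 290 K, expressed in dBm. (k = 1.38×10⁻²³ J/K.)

P_n = kTB = 1.38×10⁻²³ × 290 × 4.47×10⁴ = 1.79×10⁻¹⁶ W
In dBm: 10 log₁₀(1.79×10⁻¹⁶ / 10⁻³) = −127.5 dBm

−127.5 dBm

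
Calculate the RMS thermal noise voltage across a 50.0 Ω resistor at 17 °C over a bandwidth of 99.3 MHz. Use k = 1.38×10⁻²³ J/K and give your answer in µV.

T = 17 °C + 273.15 = 290.15 K
V_n = √(4kTRB)
4kTRB = 4 × 1.38×10⁻²³ × 290.15 × 5.00×10¹ × 9.93×10⁷ = 7.95×10⁻¹¹ V²
V_n = √(7.95×10⁻¹¹) = 8.92×10⁻⁶ V = 8.92 µV

8.92 µV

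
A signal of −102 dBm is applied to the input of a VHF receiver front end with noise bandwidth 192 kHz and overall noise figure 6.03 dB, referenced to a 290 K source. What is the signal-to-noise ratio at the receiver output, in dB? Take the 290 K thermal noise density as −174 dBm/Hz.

Noise floor: N = −174 + 10 log₁₀(B) + NF
10 log₁₀(1.92×10⁵) = 52.83 dB
N = −174 + 52.83 + 6.03 = −115.14 dBm
SNR = P_sig − N = −102 − (−115.14) = 13.14 dB → 13.1 dB

13.1 dB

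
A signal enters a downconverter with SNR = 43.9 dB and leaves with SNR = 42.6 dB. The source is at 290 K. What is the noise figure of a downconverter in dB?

1.3 dB

NF (dB) = SNR_in(dB) − SNR_out(dB) when the source is at T₀
NF = 43.9 − 42.6 = 1.3 dB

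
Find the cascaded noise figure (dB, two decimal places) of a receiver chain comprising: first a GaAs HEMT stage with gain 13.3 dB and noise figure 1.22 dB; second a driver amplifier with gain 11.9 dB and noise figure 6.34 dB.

Convert to linear (a loss of L dB is a gain of −L dB): F_i = 10^(NF_i/10), G_i = 10^(G_i,dB/10)
  Stage 1: F_1 = 10^(1.22/10) = 1.324, G_1 = 10^(13.3/10) = 21.38
  Stage 2: F_2 = 10^(6.34/10) = 4.305, G_2 = 10^(11.9/10) = 15.49
Friis cascade:
  F = 1.324 + (4.305 − 1)/21.38 = 1.479
NF = 10 log₁₀(1.479) = 1.70 dB

1.70 dB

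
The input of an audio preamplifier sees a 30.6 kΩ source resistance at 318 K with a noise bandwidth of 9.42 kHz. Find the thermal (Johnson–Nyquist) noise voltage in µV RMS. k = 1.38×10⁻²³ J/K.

2.25 µV

V_n = √(4kTRB)
4kTRB = 4 × 1.38×10⁻²³ × 318 × 3.06×10⁴ × 9.42×10³ = 5.06×10⁻¹² V²
V_n = √(5.06×10⁻¹²) = 2.25×10⁻⁶ V = 2.25 µV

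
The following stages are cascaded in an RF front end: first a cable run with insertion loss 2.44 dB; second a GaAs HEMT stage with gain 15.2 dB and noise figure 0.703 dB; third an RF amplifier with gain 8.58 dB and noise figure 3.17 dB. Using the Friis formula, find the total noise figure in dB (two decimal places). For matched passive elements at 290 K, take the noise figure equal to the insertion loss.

3.26 dB

Convert to linear (a loss of L dB is a gain of −L dB): F_i = 10^(NF_i/10), G_i = 10^(G_i,dB/10)
  Stage 1: F_1 = 10^(2.44/10) = 1.754, G_1 = 10^(−2.44/10) = 0.5702
  Stage 2: F_2 = 10^(0.703/10) = 1.176, G_2 = 10^(15.2/10) = 33.11
  Stage 3: F_3 = 10^(3.17/10) = 2.075, G_3 = 10^(8.58/10) = 7.211
Friis cascade:
  F = 1.754 + (1.176 − 1)/0.5702 + (2.075 − 1)/18.88 = 2.119
NF = 10 log₁₀(2.119) = 3.26 dB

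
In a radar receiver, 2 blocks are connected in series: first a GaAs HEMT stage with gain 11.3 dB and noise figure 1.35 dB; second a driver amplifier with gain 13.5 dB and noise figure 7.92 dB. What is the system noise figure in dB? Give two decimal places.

Convert to linear (a loss of L dB is a gain of −L dB): F_i = 10^(NF_i/10), G_i = 10^(G_i,dB/10)
  Stage 1: F_1 = 10^(1.35/10) = 1.365, G_1 = 10^(11.3/10) = 13.49
  Stage 2: F_2 = 10^(7.92/10) = 6.194, G_2 = 10^(13.5/10) = 22.39
Friis cascade:
  F = 1.365 + (6.194 − 1)/13.49 = 1.750
NF = 10 log₁₀(1.750) = 2.43 dB

2.43 dB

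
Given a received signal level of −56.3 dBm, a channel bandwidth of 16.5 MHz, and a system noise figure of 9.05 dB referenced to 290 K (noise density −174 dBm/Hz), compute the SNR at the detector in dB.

36.5 dB

Noise floor: N = −174 + 10 log₁₀(B) + NF
10 log₁₀(1.65×10⁷) = 72.17 dB
N = −174 + 72.17 + 9.05 = −92.78 dBm
SNR = P_sig − N = −56.3 − (−92.78) = 36.48 dB → 36.5 dB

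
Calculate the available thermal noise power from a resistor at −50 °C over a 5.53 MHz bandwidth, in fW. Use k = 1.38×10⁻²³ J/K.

17.0 fW

T = −50 °C + 273.15 = 223.15 K
P_n = kTB = 1.38×10⁻²³ × 223.15 × 5.53×10⁶ = 1.70×10⁻¹⁴ W = 17.0 fW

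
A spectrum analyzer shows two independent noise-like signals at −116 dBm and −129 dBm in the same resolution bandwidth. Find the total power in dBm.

Convert to linear, add, convert back:
P₁ = 2.51×10⁻¹⁵ W, P₂ = 1.26×10⁻¹⁶ W
P_tot = 2.64×10⁻¹⁵ W → 10 log₁₀(P_tot / 10⁻³) = −115.8 dBm

−115.8 dBm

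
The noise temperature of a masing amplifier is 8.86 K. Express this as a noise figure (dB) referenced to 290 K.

0.131 dB

F = 1 + T_e/T₀ = 1 + 8.86/290 = 1.03055
NF = 10 log₁₀(1.03055) = 0.131 dB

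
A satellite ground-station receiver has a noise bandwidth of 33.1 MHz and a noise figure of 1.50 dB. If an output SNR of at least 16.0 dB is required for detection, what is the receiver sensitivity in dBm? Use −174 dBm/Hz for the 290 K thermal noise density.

−81.3 dBm

Sensitivity = −174 + 10 log₁₀(B) + NF + SNR_min
= −174 + 75.2 + 1.50 + 16.0
= −81.30 dBm → −81.3 dBm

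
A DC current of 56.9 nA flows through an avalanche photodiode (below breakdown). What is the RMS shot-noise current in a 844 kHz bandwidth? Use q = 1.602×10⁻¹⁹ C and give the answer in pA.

124 pA

I_n = √(2qI·B)
2qI·B = 2 × 1.602×10⁻¹⁹ × 5.69×10⁻⁸ × 8.44×10⁵ = 1.54×10⁻²⁰ A²
I_n = √(1.54×10⁻²⁰) = 1.24×10⁻¹⁰ A = 124 pA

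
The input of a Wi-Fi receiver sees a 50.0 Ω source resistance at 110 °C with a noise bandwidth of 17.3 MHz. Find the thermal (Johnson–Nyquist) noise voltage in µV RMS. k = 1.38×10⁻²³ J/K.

4.28 µV

T = 110 °C + 273.15 = 383.15 K
V_n = √(4kTRB)
4kTRB = 4 × 1.38×10⁻²³ × 383.15 × 5.00×10¹ × 1.73×10⁷ = 1.83×10⁻¹¹ V²
V_n = √(1.83×10⁻¹¹) = 4.28×10⁻⁶ V = 4.28 µV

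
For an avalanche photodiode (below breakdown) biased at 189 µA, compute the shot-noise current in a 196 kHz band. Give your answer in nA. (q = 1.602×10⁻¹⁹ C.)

3.45 nA

I_n = √(2qI·B)
2qI·B = 2 × 1.602×10⁻¹⁹ × 1.89×10⁻⁴ × 1.96×10⁵ = 1.19×10⁻¹⁷ A²
I_n = √(1.19×10⁻¹⁷) = 3.45×10⁻⁹ A = 3.45 nA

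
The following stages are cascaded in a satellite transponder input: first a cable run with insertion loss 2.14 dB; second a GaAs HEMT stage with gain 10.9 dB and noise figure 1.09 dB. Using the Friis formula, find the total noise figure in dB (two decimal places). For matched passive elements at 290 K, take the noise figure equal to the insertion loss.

Convert to linear (a loss of L dB is a gain of −L dB): F_i = 10^(NF_i/10), G_i = 10^(G_i,dB/10)
  Stage 1: F_1 = 10^(2.14/10) = 1.637, G_1 = 10^(−2.14/10) = 0.6109
  Stage 2: F_2 = 10^(1.09/10) = 1.285, G_2 = 10^(10.9/10) = 12.30
Friis cascade:
  F = 1.637 + (1.285 − 1)/0.6109 = 2.104
NF = 10 log₁₀(2.104) = 3.23 dB

3.23 dB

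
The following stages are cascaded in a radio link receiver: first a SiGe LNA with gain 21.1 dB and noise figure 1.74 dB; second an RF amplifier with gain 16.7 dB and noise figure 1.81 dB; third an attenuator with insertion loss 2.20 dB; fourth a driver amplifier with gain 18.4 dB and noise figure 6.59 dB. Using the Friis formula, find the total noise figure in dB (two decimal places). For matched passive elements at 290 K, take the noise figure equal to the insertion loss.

Convert to linear (a loss of L dB is a gain of −L dB): F_i = 10^(NF_i/10), G_i = 10^(G_i,dB/10)
  Stage 1: F_1 = 10^(1.74/10) = 1.493, G_1 = 10^(21.1/10) = 128.8
  Stage 2: F_2 = 10^(1.81/10) = 1.517, G_2 = 10^(16.7/10) = 46.77
  Stage 3: F_3 = 10^(2.20/10) = 1.660, G_3 = 10^(−2.20/10) = 0.6026
  Stage 4: F_4 = 10^(6.59/10) = 4.560, G_4 = 10^(18.4/10) = 69.18
Friis cascade:
  F = 1.493 + (1.517 − 1)/128.8 + (1.660 − 1)/6026 + (4.560 − 1)/3631 = 1.498
NF = 10 log₁₀(1.498) = 1.75 dB

1.75 dB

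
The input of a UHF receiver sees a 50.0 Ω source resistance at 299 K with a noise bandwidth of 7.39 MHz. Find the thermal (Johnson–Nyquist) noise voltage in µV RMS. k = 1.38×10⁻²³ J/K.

V_n = √(4kTRB)
4kTRB = 4 × 1.38×10⁻²³ × 299 × 5.00×10¹ × 7.39×10⁶ = 6.10×10⁻¹² V²
V_n = √(6.10×10⁻¹²) = 2.47×10⁻⁶ V = 2.47 µV

2.47 µV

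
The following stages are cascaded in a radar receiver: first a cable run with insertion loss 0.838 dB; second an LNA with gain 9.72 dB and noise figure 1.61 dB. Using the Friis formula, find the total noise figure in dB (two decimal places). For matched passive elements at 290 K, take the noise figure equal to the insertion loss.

Convert to linear (a loss of L dB is a gain of −L dB): F_i = 10^(NF_i/10), G_i = 10^(G_i,dB/10)
  Stage 1: F_1 = 10^(0.838/10) = 1.213, G_1 = 10^(−0.838/10) = 0.8245
  Stage 2: F_2 = 10^(1.61/10) = 1.449, G_2 = 10^(9.72/10) = 9.376
Friis cascade:
  F = 1.213 + (1.449 − 1)/0.8245 = 1.757
NF = 10 log₁₀(1.757) = 2.45 dB

2.45 dB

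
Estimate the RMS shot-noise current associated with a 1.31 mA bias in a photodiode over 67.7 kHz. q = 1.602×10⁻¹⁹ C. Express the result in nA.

5.33 nA

I_n = √(2qI·B)
2qI·B = 2 × 1.602×10⁻¹⁹ × 1.31×10⁻³ × 6.77×10⁴ = 2.84×10⁻¹⁷ A²
I_n = √(2.84×10⁻¹⁷) = 5.33×10⁻⁹ A = 5.33 nA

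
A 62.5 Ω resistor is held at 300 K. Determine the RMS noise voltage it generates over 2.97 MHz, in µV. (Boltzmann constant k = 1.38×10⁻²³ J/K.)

1.75 µV

V_n = √(4kTRB)
4kTRB = 4 × 1.38×10⁻²³ × 300 × 6.25×10¹ × 2.97×10⁶ = 3.07×10⁻¹² V²
V_n = √(3.07×10⁻¹²) = 1.75×10⁻⁶ V = 1.75 µV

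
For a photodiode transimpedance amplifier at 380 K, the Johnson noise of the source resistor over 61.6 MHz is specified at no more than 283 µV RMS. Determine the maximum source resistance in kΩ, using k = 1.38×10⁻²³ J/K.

62.0 kΩ

Johnson–Nyquist: V_n = √(4kTRB) ⇒ R = V_n² / (4kTB)
4kTB = 4 × 1.38×10⁻²³ × 380 × 6.16×10⁷ = 1.29×10⁻¹²
R = (2.83×10⁻⁴)² / 1.29×10⁻¹² = 6.20×10⁴ Ω = 62.0 kΩ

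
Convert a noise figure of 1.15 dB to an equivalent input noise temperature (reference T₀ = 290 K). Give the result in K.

F = 10^(1.15/10) = 1.30317
T_e = (F − 1)·T₀ = (1.30317 − 1) × 290 = 87.9 K

87.9 K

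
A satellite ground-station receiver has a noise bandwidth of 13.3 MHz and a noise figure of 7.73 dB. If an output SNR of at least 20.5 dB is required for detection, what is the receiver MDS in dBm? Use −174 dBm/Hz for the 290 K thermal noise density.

−74.5 dBm

Sensitivity = −174 + 10 log₁₀(B) + NF + SNR_min
= −174 + 71.24 + 7.73 + 20.5
= −74.53 dBm → −74.5 dBm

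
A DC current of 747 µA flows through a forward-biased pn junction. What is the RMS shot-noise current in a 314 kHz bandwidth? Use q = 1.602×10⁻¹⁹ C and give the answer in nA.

8.67 nA

I_n = √(2qI·B)
2qI·B = 2 × 1.602×10⁻¹⁹ × 7.47×10⁻⁴ × 3.14×10⁵ = 7.52×10⁻¹⁷ A²
I_n = √(7.52×10⁻¹⁷) = 8.67×10⁻⁹ A = 8.67 nA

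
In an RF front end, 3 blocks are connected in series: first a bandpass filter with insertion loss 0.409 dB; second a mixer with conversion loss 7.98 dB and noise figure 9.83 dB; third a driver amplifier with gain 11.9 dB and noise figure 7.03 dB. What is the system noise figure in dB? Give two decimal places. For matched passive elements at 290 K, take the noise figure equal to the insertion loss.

15.85 dB

Convert to linear (a loss of L dB is a gain of −L dB): F_i = 10^(NF_i/10), G_i = 10^(G_i,dB/10)
  Stage 1: F_1 = 10^(0.409/10) = 1.099, G_1 = 10^(−0.409/10) = 0.9101
  Stage 2: F_2 = 10^(9.83/10) = 9.616, G_2 = 10^(−7.98/10) = 0.1592
  Stage 3: F_3 = 10^(7.03/10) = 5.047, G_3 = 10^(11.9/10) = 15.49
Friis cascade:
  F = 1.099 + (9.616 − 1)/0.9101 + (5.047 − 1)/0.1449 = 38.49
NF = 10 log₁₀(38.49) = 15.85 dB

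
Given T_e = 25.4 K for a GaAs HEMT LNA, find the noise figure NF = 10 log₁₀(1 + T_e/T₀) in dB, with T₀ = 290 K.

0.365 dB

F = 1 + T_e/T₀ = 1 + 25.4/290 = 1.08759
NF = 10 log₁₀(1.08759) = 0.365 dB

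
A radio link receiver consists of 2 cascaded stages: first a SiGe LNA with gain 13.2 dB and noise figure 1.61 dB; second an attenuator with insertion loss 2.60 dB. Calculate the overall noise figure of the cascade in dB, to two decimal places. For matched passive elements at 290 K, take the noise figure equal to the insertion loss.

1.73 dB

Convert to linear (a loss of L dB is a gain of −L dB): F_i = 10^(NF_i/10), G_i = 10^(G_i,dB/10)
  Stage 1: F_1 = 10^(1.61/10) = 1.449, G_1 = 10^(13.2/10) = 20.89
  Stage 2: F_2 = 10^(2.60/10) = 1.820, G_2 = 10^(−2.60/10) = 0.5495
Friis cascade:
  F = 1.449 + (1.820 − 1)/20.89 = 1.488
NF = 10 log₁₀(1.488) = 1.73 dB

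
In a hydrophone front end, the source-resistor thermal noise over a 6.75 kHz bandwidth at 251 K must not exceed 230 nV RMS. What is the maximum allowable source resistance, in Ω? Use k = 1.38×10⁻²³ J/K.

Johnson–Nyquist: V_n = √(4kTRB) ⇒ R = V_n² / (4kTB)
4kTB = 4 × 1.38×10⁻²³ × 251 × 6.75×10³ = 9.35×10⁻¹⁷
R = (2.30×10⁻⁷)² / 9.35×10⁻¹⁷ = 5.66×10² Ω = 566 Ω

566 Ω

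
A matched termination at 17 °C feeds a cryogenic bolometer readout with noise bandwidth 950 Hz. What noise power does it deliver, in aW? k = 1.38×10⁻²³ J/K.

3.80 aW

T = 17 °C + 273.15 = 290.15 K
P_n = kTB = 1.38×10⁻²³ × 290.15 × 9.50×10² = 3.80×10⁻¹⁸ W = 3.80 aW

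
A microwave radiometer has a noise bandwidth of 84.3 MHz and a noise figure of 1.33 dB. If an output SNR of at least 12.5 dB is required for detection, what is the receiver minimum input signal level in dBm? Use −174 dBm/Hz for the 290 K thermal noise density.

Sensitivity = −174 + 10 log₁₀(B) + NF + SNR_min
= −174 + 79.26 + 1.33 + 12.5
= −80.91 dBm → −80.9 dBm

−80.9 dBm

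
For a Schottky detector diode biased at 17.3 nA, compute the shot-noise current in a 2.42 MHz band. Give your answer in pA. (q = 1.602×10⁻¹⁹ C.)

116 pA

I_n = √(2qI·B)
2qI·B = 2 × 1.602×10⁻¹⁹ × 1.73×10⁻⁸ × 2.42×10⁶ = 1.34×10⁻²⁰ A²
I_n = √(1.34×10⁻²⁰) = 1.16×10⁻¹⁰ A = 116 pA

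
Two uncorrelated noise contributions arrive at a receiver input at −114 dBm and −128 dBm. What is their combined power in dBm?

−113.8 dBm

Convert to linear, add, convert back:
P₁ = 3.98×10⁻¹⁵ W, P₂ = 1.58×10⁻¹⁶ W
P_tot = 4.14×10⁻¹⁵ W → 10 log₁₀(P_tot / 10⁻³) = −113.8 dBm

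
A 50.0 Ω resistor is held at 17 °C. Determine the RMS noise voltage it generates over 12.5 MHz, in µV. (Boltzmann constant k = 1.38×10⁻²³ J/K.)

3.16 µV

T = 17 °C + 273.15 = 290.15 K
V_n = √(4kTRB)
4kTRB = 4 × 1.38×10⁻²³ × 290.15 × 5.00×10¹ × 1.25×10⁷ = 1.00×10⁻¹¹ V²
V_n = √(1.00×10⁻¹¹) = 3.16×10⁻⁶ V = 3.16 µV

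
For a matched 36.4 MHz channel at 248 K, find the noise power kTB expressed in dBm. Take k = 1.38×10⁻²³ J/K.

−99.0 dBm

P_n = kTB = 1.38×10⁻²³ × 248 × 3.64×10⁷ = 1.25×10⁻¹³ W
In dBm: 10 log₁₀(1.25×10⁻¹³ / 10⁻³) = −99.0 dBm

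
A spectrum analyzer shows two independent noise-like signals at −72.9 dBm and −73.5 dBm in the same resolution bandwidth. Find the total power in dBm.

−70.2 dBm

Convert to linear, add, convert back:
P₁ = 5.13×10⁻¹¹ W, P₂ = 4.47×10⁻¹¹ W
P_tot = 9.60×10⁻¹¹ W → 10 log₁₀(P_tot / 10⁻³) = −70.2 dBm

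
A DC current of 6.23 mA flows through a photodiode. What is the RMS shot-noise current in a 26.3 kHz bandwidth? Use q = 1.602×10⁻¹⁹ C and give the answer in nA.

7.25 nA

I_n = √(2qI·B)
2qI·B = 2 × 1.602×10⁻¹⁹ × 6.23×10⁻³ × 2.63×10⁴ = 5.25×10⁻¹⁷ A²
I_n = √(5.25×10⁻¹⁷) = 7.25×10⁻⁹ A = 7.25 nA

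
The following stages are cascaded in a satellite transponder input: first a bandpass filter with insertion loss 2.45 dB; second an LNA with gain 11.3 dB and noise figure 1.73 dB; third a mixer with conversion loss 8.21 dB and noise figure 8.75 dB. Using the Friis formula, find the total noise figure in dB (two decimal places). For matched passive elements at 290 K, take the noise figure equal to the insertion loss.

5.40 dB

Convert to linear (a loss of L dB is a gain of −L dB): F_i = 10^(NF_i/10), G_i = 10^(G_i,dB/10)
  Stage 1: F_1 = 10^(2.45/10) = 1.758, G_1 = 10^(−2.45/10) = 0.5689
  Stage 2: F_2 = 10^(1.73/10) = 1.489, G_2 = 10^(11.3/10) = 13.49
  Stage 3: F_3 = 10^(8.75/10) = 7.499, G_3 = 10^(−8.21/10) = 0.1510
Friis cascade:
  F = 1.758 + (1.489 − 1)/0.5689 + (7.499 − 1)/7.674 = 3.465
NF = 10 log₁₀(3.465) = 5.40 dB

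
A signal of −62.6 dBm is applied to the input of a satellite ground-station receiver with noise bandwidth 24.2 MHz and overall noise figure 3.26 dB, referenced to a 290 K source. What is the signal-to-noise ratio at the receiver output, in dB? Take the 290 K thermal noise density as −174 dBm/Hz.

Noise floor: N = −174 + 10 log₁₀(B) + NF
10 log₁₀(2.42×10⁷) = 73.84 dB
N = −174 + 73.84 + 3.26 = −96.90 dBm
SNR = P_sig − N = −62.6 − (−96.90) = 34.30 dB → 34.3 dB

34.3 dB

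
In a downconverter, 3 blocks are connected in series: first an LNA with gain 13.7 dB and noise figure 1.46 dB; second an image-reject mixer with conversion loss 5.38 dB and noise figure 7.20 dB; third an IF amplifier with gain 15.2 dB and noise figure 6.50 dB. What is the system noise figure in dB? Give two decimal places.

Convert to linear (a loss of L dB is a gain of −L dB): F_i = 10^(NF_i/10), G_i = 10^(G_i,dB/10)
  Stage 1: F_1 = 10^(1.46/10) = 1.400, G_1 = 10^(13.7/10) = 23.44
  Stage 2: F_2 = 10^(7.20/10) = 5.248, G_2 = 10^(−5.38/10) = 0.2897
  Stage 3: F_3 = 10^(6.50/10) = 4.467, G_3 = 10^(15.2/10) = 33.11
Friis cascade:
  F = 1.400 + (5.248 − 1)/23.44 + (4.467 − 1)/6.792 = 2.091
NF = 10 log₁₀(2.091) = 3.20 dB

3.20 dB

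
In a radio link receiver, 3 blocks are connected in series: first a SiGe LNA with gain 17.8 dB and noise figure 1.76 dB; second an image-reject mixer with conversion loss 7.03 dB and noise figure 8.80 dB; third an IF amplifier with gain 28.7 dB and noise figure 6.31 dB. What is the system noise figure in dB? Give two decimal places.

Convert to linear (a loss of L dB is a gain of −L dB): F_i = 10^(NF_i/10), G_i = 10^(G_i,dB/10)
  Stage 1: F_1 = 10^(1.76/10) = 1.500, G_1 = 10^(17.8/10) = 60.26
  Stage 2: F_2 = 10^(8.80/10) = 7.586, G_2 = 10^(−7.03/10) = 0.1982
  Stage 3: F_3 = 10^(6.31/10) = 4.276, G_3 = 10^(28.7/10) = 741.3
Friis cascade:
  F = 1.500 + (7.586 − 1)/60.26 + (4.276 − 1)/11.94 = 1.883
NF = 10 log₁₀(1.883) = 2.75 dB

2.75 dB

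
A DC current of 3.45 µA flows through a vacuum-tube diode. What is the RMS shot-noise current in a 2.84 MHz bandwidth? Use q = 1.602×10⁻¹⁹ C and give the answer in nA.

1.77 nA

I_n = √(2qI·B)
2qI·B = 2 × 1.602×10⁻¹⁹ × 3.45×10⁻⁶ × 2.84×10⁶ = 3.14×10⁻¹⁸ A²
I_n = √(3.14×10⁻¹⁸) = 1.77×10⁻⁹ A = 1.77 nA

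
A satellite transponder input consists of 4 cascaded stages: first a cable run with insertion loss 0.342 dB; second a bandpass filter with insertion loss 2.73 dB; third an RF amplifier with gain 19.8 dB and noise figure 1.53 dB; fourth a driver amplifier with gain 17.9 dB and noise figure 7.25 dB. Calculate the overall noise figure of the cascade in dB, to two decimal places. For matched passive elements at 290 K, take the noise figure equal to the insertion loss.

Convert to linear (a loss of L dB is a gain of −L dB): F_i = 10^(NF_i/10), G_i = 10^(G_i,dB/10)
  Stage 1: F_1 = 10^(0.342/10) = 1.082, G_1 = 10^(−0.342/10) = 0.9243
  Stage 2: F_2 = 10^(2.73/10) = 1.875, G_2 = 10^(−2.73/10) = 0.5333
  Stage 3: F_3 = 10^(1.53/10) = 1.422, G_3 = 10^(19.8/10) = 95.50
  Stage 4: F_4 = 10^(7.25/10) = 5.309, G_4 = 10^(17.9/10) = 61.66
Friis cascade:
  F = 1.082 + (1.875 − 1)/0.9243 + (1.422 − 1)/0.4929 + (5.309 − 1)/47.08 = 2.977
NF = 10 log₁₀(2.977) = 4.74 dB

4.74 dB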